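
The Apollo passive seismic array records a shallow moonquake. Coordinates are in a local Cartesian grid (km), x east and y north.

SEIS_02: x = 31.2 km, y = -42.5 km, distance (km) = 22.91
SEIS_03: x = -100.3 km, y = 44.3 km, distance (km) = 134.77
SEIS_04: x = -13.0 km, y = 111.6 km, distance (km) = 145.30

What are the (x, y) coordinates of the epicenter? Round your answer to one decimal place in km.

Circle about each station: (x − 31.2)² + (y + 42.5)² = 22.91²; (x + 100.3)² + (y − 44.3)² = 134.77²; (x + 13.0)² + (y − 111.6)² = 145.30².
Subtracting the SEIS_02 equation from the SEIS_03 and SEIS_04 equations removes the quadratic terms:
-263.0 x + 173.6 y = -8395.19
-88.4 x + 308.2 y = -10743.35
Solving the 2×2 system: x ≈ 11.0, y ≈ -31.7 km.

(11.0, -31.7)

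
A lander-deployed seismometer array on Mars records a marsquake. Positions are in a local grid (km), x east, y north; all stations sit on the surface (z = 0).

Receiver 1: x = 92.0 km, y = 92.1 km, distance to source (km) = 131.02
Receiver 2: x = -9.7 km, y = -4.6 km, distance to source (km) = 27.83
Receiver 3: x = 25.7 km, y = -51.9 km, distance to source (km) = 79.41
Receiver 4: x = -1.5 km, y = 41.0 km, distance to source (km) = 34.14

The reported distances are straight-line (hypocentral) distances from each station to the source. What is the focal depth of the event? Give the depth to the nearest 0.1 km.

19.5 km

Each station gives a sphere (x−x_i)² + (y−y_i)² + z² = d_i² (stations at z=0).
Subtracting the Receiver 1 sphere from Receiver 2 and Receiver 3: z² cancels, leaving linear equations in x and y:
-203.4 x − 193.4 y = -439.43
-132.6 x − 288.0 y = -2732.02
Solving: x ≈ -12.201, y ≈ 15.104 km (keep extra digits for the depth step; rounded: -12.2, 15.1).
Then from the Receiver 1 sphere: z² = 131.02² − (x − 92.0)² − (y − 92.1)² with x = -12.201, y = 15.104, so z ≈ 19.494 ≈ 19.5 km.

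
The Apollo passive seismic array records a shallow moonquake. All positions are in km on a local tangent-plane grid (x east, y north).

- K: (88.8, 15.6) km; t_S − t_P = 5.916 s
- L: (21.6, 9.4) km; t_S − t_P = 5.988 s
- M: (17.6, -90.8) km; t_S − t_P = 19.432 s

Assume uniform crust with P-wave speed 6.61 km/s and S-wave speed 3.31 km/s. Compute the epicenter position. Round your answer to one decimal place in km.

Distance from S−P lag: d = Δt · v_P v_S / (v_P − v_S) = Δt · (6.61·3.31)/(6.61−3.31) ≈ 6.6300·Δt.
So d_K = 39.22, d_L = 39.70, d_M = 128.83 km.
Circle about each station: (x − 88.8)² + (y − 15.6)² = 39.22²; (x − 21.6)² + (y − 9.4)² = 39.70²; (x − 17.6)² + (y + 90.8)² = 128.83².
Subtracting pairs of circle equations eliminates x²+y² and gives linear equations (the radical axes):
-134.4 x − 12.4 y = -7611.76
-142.4 x − 212.8 y = -14633.36
Solving the 2×2 system: x ≈ 53.6, y ≈ 32.9 km.

53.6 km east, 32.9 km north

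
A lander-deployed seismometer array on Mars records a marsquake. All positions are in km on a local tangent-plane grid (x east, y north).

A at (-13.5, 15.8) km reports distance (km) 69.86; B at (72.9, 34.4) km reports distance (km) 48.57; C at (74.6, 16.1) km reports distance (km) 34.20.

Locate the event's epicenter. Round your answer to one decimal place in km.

51.7 km east, -9.3 km north

Circle about each station: (x + 13.5)² + (y − 15.8)² = 69.86²; (x − 72.9)² + (y − 34.4)² = 48.57²; (x − 74.6)² + (y − 16.1)² = 34.20².
Subtracting pairs of circle equations eliminates x²+y² and gives linear equations (the radical axes):
172.8 x + 37.2 y = 8587.25
176.2 x + 0.6 y = 9103.26
Solving the 2×2 system: x ≈ 51.7, y ≈ -9.3 km.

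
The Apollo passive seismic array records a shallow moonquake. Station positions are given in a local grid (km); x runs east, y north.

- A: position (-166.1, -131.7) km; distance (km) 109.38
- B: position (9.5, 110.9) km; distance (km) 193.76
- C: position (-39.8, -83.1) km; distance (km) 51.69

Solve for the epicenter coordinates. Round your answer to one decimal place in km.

Circle about each station: (x + 166.1)² + (y + 131.7)² = 109.38²; (x − 9.5)² + (y − 110.9)² = 193.76²; (x + 39.8)² + (y + 83.1)² = 51.69².
Subtracting the A equation from the B and C equations removes the quadratic terms:
351.2 x + 485.2 y = -58123.99
252.6 x + 97.2 y = -27152.32
Solving the 2×2 system: x ≈ -85.1, y ≈ -58.2 km.

-85.1 km east, -58.2 km north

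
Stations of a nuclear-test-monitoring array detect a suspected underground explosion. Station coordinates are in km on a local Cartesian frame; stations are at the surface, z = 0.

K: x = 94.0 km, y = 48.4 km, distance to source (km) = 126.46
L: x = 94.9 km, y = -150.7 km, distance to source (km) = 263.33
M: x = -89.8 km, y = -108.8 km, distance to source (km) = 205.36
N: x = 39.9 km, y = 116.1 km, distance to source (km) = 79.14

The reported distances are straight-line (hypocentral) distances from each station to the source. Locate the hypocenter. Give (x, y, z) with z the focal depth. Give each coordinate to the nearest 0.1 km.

x ≈ -22.9 km, y ≈ 82.3 km, depth ≈ 34.3 km

Each station gives a sphere (x−x_i)² + (y−y_i)² + z² = d_i² (stations at z=0).
Subtracting the K sphere from L and M: z² cancels, leaving linear equations in x and y:
1.8 x − 398.2 y = -32812.62
-367.6 x − 314.4 y = -17457.68
Solving: x ≈ -22.897, y ≈ 82.299 km (keep extra digits for the depth step; rounded: -22.9, 82.3).
Then from the K sphere: z² = 126.46² − (x − 94.0)² − (y − 48.4)² with x = -22.897, y = 82.299, so z ≈ 34.323 ≈ 34.3 km.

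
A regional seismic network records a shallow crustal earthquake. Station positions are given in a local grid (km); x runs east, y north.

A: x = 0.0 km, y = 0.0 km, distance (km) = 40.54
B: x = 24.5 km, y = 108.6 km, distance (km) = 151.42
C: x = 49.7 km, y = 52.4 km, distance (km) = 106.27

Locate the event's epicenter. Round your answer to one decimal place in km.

Circle about each station: x² + y² = 40.54²; (x − 24.5)² + (y − 108.6)² = 151.42²; (x − 49.7)² + (y − 52.4)² = 106.27².
Subtracting the A equation from the B and C equations removes the quadratic terms:
49.0 x + 217.2 y = -8890.31
99.4 x + 104.8 y = -4433.97
Solving the 2×2 system: x ≈ -1.9, y ≈ -40.5 km.
Check against A (with the unrounded x, y): √(x²+y²) = 40.55 ≈ 40.54 km. ✓

(-1.9, -40.5)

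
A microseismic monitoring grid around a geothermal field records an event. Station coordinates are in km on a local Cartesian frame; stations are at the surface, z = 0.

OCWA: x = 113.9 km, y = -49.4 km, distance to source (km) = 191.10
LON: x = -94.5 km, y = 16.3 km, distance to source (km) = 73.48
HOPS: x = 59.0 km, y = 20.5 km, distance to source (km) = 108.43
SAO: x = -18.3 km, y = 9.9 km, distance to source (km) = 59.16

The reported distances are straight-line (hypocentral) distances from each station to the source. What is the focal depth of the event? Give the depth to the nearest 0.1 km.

Each station gives a sphere (x−x_i)² + (y−y_i)² + z² = d_i² (stations at z=0).
Subtracting the OCWA sphere from LON and HOPS: z² cancels, leaving linear equations in x and y:
-416.8 x + 131.4 y = 24902.27
-109.8 x + 139.8 y = 13249.83
Solving: x ≈ -39.696, y ≈ 63.599 km (keep extra digits for the depth step; rounded: -39.7, 63.6).
Then from the OCWA sphere: z² = 191.10² − (x − 113.9)² − (y + 49.4)² with x = -39.696, y = 63.599, so z ≈ 12.598 ≈ 12.6 km.

12.6 km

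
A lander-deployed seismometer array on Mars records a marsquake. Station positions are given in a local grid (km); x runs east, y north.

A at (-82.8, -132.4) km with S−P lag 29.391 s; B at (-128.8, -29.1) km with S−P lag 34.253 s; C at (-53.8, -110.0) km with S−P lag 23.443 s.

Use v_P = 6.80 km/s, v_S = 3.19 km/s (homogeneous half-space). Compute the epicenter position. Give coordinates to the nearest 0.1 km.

Distance from S−P lag: d = Δt · v_P v_S / (v_P − v_S) = Δt · (6.80·3.19)/(6.80−3.19) ≈ 6.0089·Δt.
So d_A = 176.61, d_B = 205.82, d_C = 140.87 km.
Circle about each station: (x + 82.8)² + (y + 132.4)² = 176.61²; (x + 128.8)² + (y + 29.1)² = 205.82²; (x + 53.8)² + (y + 110.0)² = 140.87².
Subtracting the A equation from the B and C equations removes the quadratic terms:
-92.0 x + 206.6 y = -18120.13
58.0 x + 44.8 y = 1955.58
Solving the 2×2 system: x ≈ 75.5, y ≈ -54.1 km.

x ≈ 75.5 km, y ≈ -54.1 km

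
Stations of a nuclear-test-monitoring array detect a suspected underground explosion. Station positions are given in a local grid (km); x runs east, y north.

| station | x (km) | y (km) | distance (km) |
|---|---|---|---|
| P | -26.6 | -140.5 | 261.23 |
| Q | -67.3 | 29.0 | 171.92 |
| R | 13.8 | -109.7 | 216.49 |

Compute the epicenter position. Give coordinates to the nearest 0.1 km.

x ≈ 92.7 km, y ≈ 91.9 km

Circle about each station: (x + 26.6)² + (y + 140.5)² = 261.23²; (x + 67.3)² + (y − 29.0)² = 171.92²; (x − 13.8)² + (y + 109.7)² = 216.49².
Subtracting the P equation from the Q and R equations removes the quadratic terms:
-81.4 x + 339.0 y = 23607.11
80.8 x + 61.6 y = 13149.91
Solving the 2×2 system: x ≈ 92.7, y ≈ 91.9 km.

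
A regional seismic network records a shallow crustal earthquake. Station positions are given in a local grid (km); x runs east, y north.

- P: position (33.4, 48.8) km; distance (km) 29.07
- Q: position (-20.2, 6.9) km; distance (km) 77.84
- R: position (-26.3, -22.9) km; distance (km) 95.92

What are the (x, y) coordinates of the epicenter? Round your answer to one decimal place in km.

Circle about each station: (x − 33.4)² + (y − 48.8)² = 29.07²; (x + 20.2)² + (y − 6.9)² = 77.84²; (x + 26.3)² + (y + 22.9)² = 95.92².
Subtracting the P equation from the Q and R equations removes the quadratic terms:
-107.2 x − 83.8 y = -8255.35
-119.4 x − 143.4 y = -10636.48
Solving the 2×2 system: x ≈ 54.5, y ≈ 28.8 km.

(54.5, 28.8)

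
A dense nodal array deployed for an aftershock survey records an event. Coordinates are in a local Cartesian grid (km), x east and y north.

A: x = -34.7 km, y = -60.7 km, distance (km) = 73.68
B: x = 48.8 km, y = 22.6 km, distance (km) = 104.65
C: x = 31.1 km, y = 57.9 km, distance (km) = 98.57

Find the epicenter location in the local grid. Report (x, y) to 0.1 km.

Circle about each station: (x + 34.7)² + (y + 60.7)² = 73.68²; (x − 48.8)² + (y − 22.6)² = 104.65²; (x − 31.1)² + (y − 57.9)² = 98.57².
Subtracting pairs of circle equations eliminates x²+y² and gives linear equations (the radical axes):
167.0 x + 166.6 y = -7519.26
131.6 x + 237.2 y = -4856.26
Solving the 2×2 system: x ≈ -55.1, y ≈ 10.1 km.

x ≈ -55.1 km, y ≈ 10.1 km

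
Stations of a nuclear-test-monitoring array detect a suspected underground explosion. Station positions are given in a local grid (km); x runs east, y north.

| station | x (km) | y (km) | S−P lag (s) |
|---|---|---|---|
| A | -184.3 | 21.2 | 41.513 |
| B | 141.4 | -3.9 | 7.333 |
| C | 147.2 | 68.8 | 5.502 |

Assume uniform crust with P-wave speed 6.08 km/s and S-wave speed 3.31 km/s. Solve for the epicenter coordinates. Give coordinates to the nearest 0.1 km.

Distance from S−P lag: d = Δt · v_P v_S / (v_P − v_S) = Δt · (6.08·3.31)/(6.08−3.31) ≈ 7.2653·Δt.
So d_A = 301.60, d_B = 53.28, d_C = 39.97 km.
Circle about each station: (x + 184.3)² + (y − 21.2)² = 301.60²; (x − 141.4)² + (y + 3.9)² = 53.28²; (x − 147.2)² + (y − 68.8)² = 39.97².
Subtracting the A equation from the B and C equations removes the quadratic terms:
651.4 x − 50.2 y = 73717.04
663.0 x + 95.2 y = 81350.31
Solving the 2×2 system: x ≈ 116.5, y ≈ 43.2 km.
Check against A (with the unrounded x, y): √((x + 184.3)²+(y − 21.2)²) = 301.60 ≈ 301.60 km. ✓

116.5 km east, 43.2 km north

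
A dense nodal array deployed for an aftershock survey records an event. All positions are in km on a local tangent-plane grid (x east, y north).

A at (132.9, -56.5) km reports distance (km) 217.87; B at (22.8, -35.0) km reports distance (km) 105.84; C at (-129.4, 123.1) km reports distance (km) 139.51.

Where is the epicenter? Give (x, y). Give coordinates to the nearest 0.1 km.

(-79.3, -7.1)

Circle about each station: (x − 132.9)² + (y + 56.5)² = 217.87²; (x − 22.8)² + (y + 35.0)² = 105.84²; (x + 129.4)² + (y − 123.1)² = 139.51².
Subtracting the A equation from the B and C equations removes the quadratic terms:
-220.2 x + 43.0 y = 17155.41
-524.6 x + 359.2 y = 39047.61
Solving the 2×2 system: x ≈ -79.3, y ≈ -7.1 km.
Check against A (with the unrounded x, y): √((x − 132.9)²+(y + 56.5)²) = 217.87 ≈ 217.87 km. ✓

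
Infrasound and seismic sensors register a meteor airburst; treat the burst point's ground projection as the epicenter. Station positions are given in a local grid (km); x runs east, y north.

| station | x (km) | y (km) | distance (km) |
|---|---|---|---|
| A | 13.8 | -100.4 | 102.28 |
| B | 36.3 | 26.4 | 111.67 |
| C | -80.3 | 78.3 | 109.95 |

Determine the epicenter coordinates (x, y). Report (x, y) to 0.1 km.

Circle about each station: (x − 13.8)² + (y + 100.4)² = 102.28²; (x − 36.3)² + (y − 26.4)² = 111.67²; (x + 80.3)² + (y − 78.3)² = 109.95².
Subtracting pairs of circle equations eliminates x²+y² and gives linear equations (the radical axes):
45.0 x + 253.6 y = -10264.94
-188.2 x + 357.4 y = 680.58
Solving the 2×2 system: x ≈ -60.2, y ≈ -29.8 km.

x ≈ -60.2 km, y ≈ -29.8 km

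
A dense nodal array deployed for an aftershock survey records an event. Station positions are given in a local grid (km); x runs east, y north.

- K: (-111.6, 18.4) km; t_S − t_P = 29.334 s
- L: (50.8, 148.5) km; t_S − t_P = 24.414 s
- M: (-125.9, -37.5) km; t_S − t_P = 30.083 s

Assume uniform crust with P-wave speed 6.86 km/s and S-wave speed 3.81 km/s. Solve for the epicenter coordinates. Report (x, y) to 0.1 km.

Distance from S−P lag: d = Δt · v_P v_S / (v_P − v_S) = Δt · (6.86·3.81)/(6.86−3.81) ≈ 8.5694·Δt.
So d_K = 251.37, d_L = 209.21, d_M = 257.79 km.
Circle about each station: (x + 111.6)² + (y − 18.4)² = 251.37²; (x − 50.8)² + (y − 148.5)² = 209.21²; (x + 125.9)² + (y + 37.5)² = 257.79².
Subtracting the K equation from the L and M equations removes the quadratic terms:
324.8 x + 260.2 y = 31257.82
-28.6 x − 111.8 y = 1195.13
Solving the 2×2 system: x ≈ 131.8, y ≈ -44.4 km.

(131.8, -44.4)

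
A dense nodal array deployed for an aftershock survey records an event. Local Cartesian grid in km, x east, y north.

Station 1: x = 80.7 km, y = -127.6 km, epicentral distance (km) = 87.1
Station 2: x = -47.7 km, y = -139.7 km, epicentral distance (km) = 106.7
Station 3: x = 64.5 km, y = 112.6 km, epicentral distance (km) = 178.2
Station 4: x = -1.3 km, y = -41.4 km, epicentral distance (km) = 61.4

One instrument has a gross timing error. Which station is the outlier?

Solve using three stations at a time. Using Station 1, Station 2, Station 3 (subtract circle equations pairwise → linear system) gives (x, y) ≈ (24.5, -61.1).
Distances from that point to each station vs reported:
  Station 1: calculated 87.1 vs reported 87.1 → residual 0.0 km
  Station 2: calculated 106.7 vs reported 106.7 → residual 0.0 km
  Station 3: calculated 178.2 vs reported 178.2 → residual 0.0 km
  Station 4: calculated 32.4 vs reported 61.4 → residual 29.0 km
Station 1, Station 2, Station 3 are mutually consistent (residuals ≈ 0); Station 4 is off by 29.0 km.

Station 4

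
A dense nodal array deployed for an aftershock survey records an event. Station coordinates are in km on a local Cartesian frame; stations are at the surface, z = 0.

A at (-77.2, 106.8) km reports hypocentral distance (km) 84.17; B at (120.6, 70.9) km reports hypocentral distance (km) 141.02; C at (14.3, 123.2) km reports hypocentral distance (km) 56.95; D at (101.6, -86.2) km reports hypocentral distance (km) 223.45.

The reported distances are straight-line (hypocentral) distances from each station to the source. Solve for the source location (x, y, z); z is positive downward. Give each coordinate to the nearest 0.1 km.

Each station gives a sphere (x−x_i)² + (y−y_i)² + z² = d_i² (stations at z=0).
Subtracting the A sphere from B and C: z² cancels, leaving linear equations in x and y:
395.6 x − 71.8 y = -10596.96
183.0 x + 32.8 y = 1857.94
Solving: x ≈ -8.201, y ≈ 102.402 km (keep extra digits for the depth step; rounded: -8.2, 102.4).
Then from the A sphere: z² = 84.17² − (x + 77.2)² − (y − 106.8)² with x = -8.201, y = 102.402, so z ≈ 48.004 ≈ 48.0 km.
Check against D (with the unrounded solution): distance 223.45 ≈ 223.45 km. ✓

(-8.2, 102.4, 48.0)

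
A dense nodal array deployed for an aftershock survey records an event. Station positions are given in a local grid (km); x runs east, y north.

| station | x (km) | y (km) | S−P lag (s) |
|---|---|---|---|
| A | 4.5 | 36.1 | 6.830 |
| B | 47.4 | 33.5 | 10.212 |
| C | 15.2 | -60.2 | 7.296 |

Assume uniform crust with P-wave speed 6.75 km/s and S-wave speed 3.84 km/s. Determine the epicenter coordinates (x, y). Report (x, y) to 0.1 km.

Distance from S−P lag: d = Δt · v_P v_S / (v_P − v_S) = Δt · (6.75·3.84)/(6.75−3.84) ≈ 8.9072·Δt.
So d_A = 60.84, d_B = 90.96, d_C = 64.99 km.
Circle about each station: (x − 4.5)² + (y − 36.1)² = 60.84²; (x − 47.4)² + (y − 33.5)² = 90.96²; (x − 15.2)² + (y + 60.2)² = 64.99².
Subtracting the A equation from the B and C equations removes the quadratic terms:
85.8 x − 5.2 y = -2526.67
21.4 x − 192.6 y = 2009.43
Solving the 2×2 system: x ≈ -30.3, y ≈ -13.8 km.

-30.3 km east, -13.8 km north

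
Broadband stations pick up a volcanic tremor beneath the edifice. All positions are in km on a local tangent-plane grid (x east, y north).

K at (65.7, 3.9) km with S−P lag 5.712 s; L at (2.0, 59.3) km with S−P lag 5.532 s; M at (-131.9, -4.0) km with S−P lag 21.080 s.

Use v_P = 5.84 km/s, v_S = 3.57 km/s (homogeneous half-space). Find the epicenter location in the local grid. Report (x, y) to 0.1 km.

Distance from S−P lag: d = Δt · v_P v_S / (v_P − v_S) = Δt · (5.84·3.57)/(5.84−3.57) ≈ 9.1845·Δt.
So d_K = 52.46, d_L = 50.81, d_M = 193.61 km.
Circle about each station: (x − 65.7)² + (y − 3.9)² = 52.46²; (x − 2.0)² + (y − 59.3)² = 50.81²; (x + 131.9)² + (y + 4.0)² = 193.61².
Subtracting the K equation from the L and M equations removes the quadratic terms:
-127.4 x + 110.8 y = -640.81
-395.2 x − 15.8 y = -21650.87
Solving the 2×2 system: x ≈ 52.6, y ≈ 54.7 km.

52.6 km east, 54.7 km north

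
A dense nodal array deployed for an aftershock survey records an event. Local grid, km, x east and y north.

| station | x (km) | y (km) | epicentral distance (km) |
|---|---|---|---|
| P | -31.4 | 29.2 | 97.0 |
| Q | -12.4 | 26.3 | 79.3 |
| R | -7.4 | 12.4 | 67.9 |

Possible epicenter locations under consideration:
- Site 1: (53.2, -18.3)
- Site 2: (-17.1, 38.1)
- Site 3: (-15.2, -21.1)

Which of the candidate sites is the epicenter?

Site 1

For each candidate, compare |candidate − station| to the reported distance:
Site 1: residuals P 0.0, Q 0.0, R 0.0 → max 0.0 km
Site 2: residuals P 80.2, Q 66.6, R 40.4 → max 80.2 km
Site 3: residuals P 44.2, Q 31.8, R 33.5 → max 44.2 km
Only Site 1 has all residuals ≈ 0.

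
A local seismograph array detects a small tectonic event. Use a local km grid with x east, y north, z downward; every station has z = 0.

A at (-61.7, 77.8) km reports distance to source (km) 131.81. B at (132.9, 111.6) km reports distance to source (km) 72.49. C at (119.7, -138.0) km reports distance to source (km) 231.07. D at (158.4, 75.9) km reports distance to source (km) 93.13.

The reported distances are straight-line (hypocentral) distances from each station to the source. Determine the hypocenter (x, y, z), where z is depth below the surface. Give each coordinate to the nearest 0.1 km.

x ≈ 68.2 km, y ≈ 86.3 km, depth ≈ 20.7 km

Each station gives a sphere (x−x_i)² + (y−y_i)² + z² = d_i² (stations at z=0).
Subtracting the A sphere from B and C: z² cancels, leaving linear equations in x and y:
389.2 x + 67.6 y = 32376.32
362.8 x − 431.6 y = -12507.11
Solving: x ≈ 68.197, y ≈ 86.304 km (keep extra digits for the depth step; rounded: 68.2, 86.3).
Then from the A sphere: z² = 131.81² − (x + 61.7)² − (y − 77.8)² with x = 68.197, y = 86.304, so z ≈ 20.696 ≈ 20.7 km.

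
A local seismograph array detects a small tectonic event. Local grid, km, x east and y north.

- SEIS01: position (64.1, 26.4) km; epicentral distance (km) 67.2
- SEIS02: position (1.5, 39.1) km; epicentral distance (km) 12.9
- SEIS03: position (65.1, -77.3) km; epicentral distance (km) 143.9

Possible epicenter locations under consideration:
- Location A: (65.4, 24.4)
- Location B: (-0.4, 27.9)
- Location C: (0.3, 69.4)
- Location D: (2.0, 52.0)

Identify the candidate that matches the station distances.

For each candidate, compare |candidate − station| to the reported distance:
Location A: residuals SEIS01 64.8, SEIS02 52.7, SEIS03 42.2 → max 64.8 km
Location B: residuals SEIS01 2.7, SEIS02 1.5, SEIS03 20.0 → max 20.0 km
Location C: residuals SEIS01 9.7, SEIS02 17.4, SEIS03 16.5 → max 17.4 km
Location D: residuals SEIS01 0.0, SEIS02 0.0, SEIS03 0.0 → max 0.0 km
Only Location D has all residuals ≈ 0.

Location D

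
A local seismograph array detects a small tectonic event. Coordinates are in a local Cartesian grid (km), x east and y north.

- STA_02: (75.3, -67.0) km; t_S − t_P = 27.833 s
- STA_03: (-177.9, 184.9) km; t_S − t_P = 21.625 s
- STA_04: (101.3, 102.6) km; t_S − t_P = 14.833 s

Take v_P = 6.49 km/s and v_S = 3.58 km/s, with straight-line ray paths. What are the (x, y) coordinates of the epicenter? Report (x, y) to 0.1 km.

Distance from S−P lag: d = Δt · v_P v_S / (v_P − v_S) = Δt · (6.49·3.58)/(6.49−3.58) ≈ 7.9843·Δt.
So d_STA_02 = 222.23, d_STA_03 = 172.66, d_STA_04 = 118.43 km.
Circle about each station: (x − 75.3)² + (y + 67.0)² = 222.23²; (x + 177.9)² + (y − 184.9)² = 172.66²; (x − 101.3)² + (y − 102.6)² = 118.43².
Subtracting the STA_02 equation from the STA_03 and STA_04 equations removes the quadratic terms:
-506.4 x + 503.8 y = 75252.03
52.0 x + 339.2 y = 45989.87
Solving the 2×2 system: x ≈ -11.9, y ≈ 137.4 km.

-11.9 km east, 137.4 km north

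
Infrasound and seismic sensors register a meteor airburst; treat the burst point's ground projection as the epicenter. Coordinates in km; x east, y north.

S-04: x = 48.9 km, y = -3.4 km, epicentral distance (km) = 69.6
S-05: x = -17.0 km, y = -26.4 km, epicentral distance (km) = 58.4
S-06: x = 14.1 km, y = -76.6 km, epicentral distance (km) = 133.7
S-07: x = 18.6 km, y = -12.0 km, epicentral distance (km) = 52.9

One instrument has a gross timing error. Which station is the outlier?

Solve using three stations at a time. Using S-04, S-05, S-07 (subtract circle equations pairwise → linear system) gives (x, y) ≈ (-11.2, 31.7).
Distances from that point to each station vs reported:
  S-04: calculated 69.6 vs reported 69.6 → residual 0.0 km
  S-05: calculated 58.4 vs reported 58.4 → residual 0.0 km
  S-06: calculated 111.2 vs reported 133.7 → residual 22.5 km
  S-07: calculated 52.9 vs reported 52.9 → residual 0.0 km
S-04, S-05, S-07 are mutually consistent (residuals ≈ 0); S-06 is off by 22.5 km.

S-06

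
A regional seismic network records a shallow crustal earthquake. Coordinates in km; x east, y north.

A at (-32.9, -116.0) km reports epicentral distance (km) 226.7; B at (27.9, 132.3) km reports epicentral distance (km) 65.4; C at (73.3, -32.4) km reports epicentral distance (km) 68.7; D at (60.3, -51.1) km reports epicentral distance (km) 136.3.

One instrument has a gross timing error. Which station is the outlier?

Solve using three stations at a time. Using A, B, D (subtract circle equations pairwise → linear system) gives (x, y) ≈ (72.6, 84.6).
Distances from that point to each station vs reported:
  A: calculated 226.7 vs reported 226.7 → residual 0.0 km
  B: calculated 65.4 vs reported 65.4 → residual 0.0 km
  C: calculated 117.0 vs reported 68.7 → residual 48.3 km
  D: calculated 136.3 vs reported 136.3 → residual 0.0 km
A, B, D are mutually consistent (residuals ≈ 0); C is off by 48.3 km.

C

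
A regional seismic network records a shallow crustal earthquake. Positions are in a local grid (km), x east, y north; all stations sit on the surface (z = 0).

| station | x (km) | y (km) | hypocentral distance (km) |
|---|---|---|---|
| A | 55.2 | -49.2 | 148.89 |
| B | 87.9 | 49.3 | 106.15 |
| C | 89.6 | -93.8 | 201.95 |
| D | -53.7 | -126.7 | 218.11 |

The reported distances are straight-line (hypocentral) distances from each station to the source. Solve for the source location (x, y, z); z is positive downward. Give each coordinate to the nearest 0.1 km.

(-2.0, 79.8, 47.5)

Each station gives a sphere (x−x_i)² + (y−y_i)² + z² = d_i² (stations at z=0).
Subtracting the A sphere from B and C: z² cancels, leaving linear equations in x and y:
65.4 x + 197.0 y = 15589.63
68.8 x − 89.2 y = -7256.65
Solving: x ≈ -2.010, y ≈ 79.802 km (keep extra digits for the depth step; rounded: -2.0, 79.8).
Then from the A sphere: z² = 148.89² − (x − 55.2)² − (y + 49.2)² with x = -2.010, y = 79.802, so z ≈ 47.473 ≈ 47.5 km.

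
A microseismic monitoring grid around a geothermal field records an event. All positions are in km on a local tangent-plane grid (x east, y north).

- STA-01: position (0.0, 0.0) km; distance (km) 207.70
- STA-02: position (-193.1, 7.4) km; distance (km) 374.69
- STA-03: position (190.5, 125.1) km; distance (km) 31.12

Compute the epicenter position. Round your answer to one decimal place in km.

x ≈ 160.2 km, y ≈ 132.2 km

Circle about each station: x² + y² = 207.70²; (x + 193.1)² + (y − 7.4)² = 374.69²; (x − 190.5)² + (y − 125.1)² = 31.12².
Subtracting the STA-01 equation from the STA-02 and STA-03 equations removes the quadratic terms:
-386.2 x + 14.8 y = -59910.94
381.0 x + 250.2 y = 94111.10
Solving the 2×2 system: x ≈ 160.2, y ≈ 132.2 km.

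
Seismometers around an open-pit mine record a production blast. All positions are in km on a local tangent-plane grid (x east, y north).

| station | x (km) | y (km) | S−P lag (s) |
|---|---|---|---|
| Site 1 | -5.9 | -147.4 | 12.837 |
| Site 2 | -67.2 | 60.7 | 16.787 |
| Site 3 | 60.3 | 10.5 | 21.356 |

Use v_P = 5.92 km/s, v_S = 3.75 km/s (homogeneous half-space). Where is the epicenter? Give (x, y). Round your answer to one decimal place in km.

(-128.3, -99.8)

Distance from S−P lag: d = Δt · v_P v_S / (v_P − v_S) = Δt · (5.92·3.75)/(5.92−3.75) ≈ 10.2304·Δt.
So d_Site 1 = 131.33, d_Site 2 = 171.74, d_Site 3 = 218.48 km.
Circle about each station: (x + 5.9)² + (y + 147.4)² = 131.33²; (x + 67.2)² + (y − 60.7)² = 171.74²; (x − 60.3)² + (y − 10.5)² = 218.48².
Subtracting pairs of circle equations eliminates x²+y² and gives linear equations (the radical axes):
-122.6 x + 416.2 y = -25808.30
132.4 x + 315.8 y = -48501.17
Solving the 2×2 system: x ≈ -128.3, y ≈ -99.8 km.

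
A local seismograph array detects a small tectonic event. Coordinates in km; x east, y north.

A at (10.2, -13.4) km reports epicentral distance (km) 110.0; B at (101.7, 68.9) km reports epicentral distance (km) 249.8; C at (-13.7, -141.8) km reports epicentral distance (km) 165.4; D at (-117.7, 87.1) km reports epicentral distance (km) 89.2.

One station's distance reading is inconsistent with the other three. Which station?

B

Solve using three stations at a time. Using A, C, D (subtract circle equations pairwise → linear system) gives (x, y) ≈ (-99.0, -0.1).
Distances from that point to each station vs reported:
  A: calculated 110.0 vs reported 110.0 → residual 0.0 km
  B: calculated 212.2 vs reported 249.8 → residual 37.6 km
  C: calculated 165.4 vs reported 165.4 → residual 0.0 km
  D: calculated 89.2 vs reported 89.2 → residual 0.0 km
A, C, D are mutually consistent (residuals ≈ 0); B is off by 37.6 km.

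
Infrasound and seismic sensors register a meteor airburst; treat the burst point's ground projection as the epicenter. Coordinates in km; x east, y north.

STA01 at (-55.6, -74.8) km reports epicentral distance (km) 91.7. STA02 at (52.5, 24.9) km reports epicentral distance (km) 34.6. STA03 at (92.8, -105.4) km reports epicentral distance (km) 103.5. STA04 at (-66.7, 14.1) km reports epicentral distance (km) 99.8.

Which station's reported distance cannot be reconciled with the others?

Solve using three stations at a time. Using STA01, STA03, STA04 (subtract circle equations pairwise → linear system) gives (x, y) ≈ (23.5, -28.5).
Distances from that point to each station vs reported:
  STA01: calculated 91.7 vs reported 91.7 → residual 0.0 km
  STA02: calculated 60.7 vs reported 34.6 → residual 26.1 km
  STA03: calculated 103.5 vs reported 103.5 → residual 0.0 km
  STA04: calculated 99.8 vs reported 99.8 → residual 0.0 km
STA01, STA03, STA04 are mutually consistent (residuals ≈ 0); STA02 is off by 26.1 km.

STA02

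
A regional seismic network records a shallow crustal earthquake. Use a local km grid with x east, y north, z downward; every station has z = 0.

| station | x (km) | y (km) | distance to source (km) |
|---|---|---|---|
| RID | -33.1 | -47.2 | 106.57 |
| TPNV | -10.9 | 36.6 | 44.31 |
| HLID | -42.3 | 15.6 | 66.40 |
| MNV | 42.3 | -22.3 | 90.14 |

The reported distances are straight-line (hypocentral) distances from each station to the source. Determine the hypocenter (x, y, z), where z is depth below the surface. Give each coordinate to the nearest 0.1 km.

x ≈ -0.3 km, y ≈ 45.0 km, depth ≈ 42.2 km

Each station gives a sphere (x−x_i)² + (y−y_i)² + z² = d_i² (stations at z=0).
Subtracting the RID sphere from TPNV and HLID: z² cancels, leaving linear equations in x and y:
44.4 x + 167.6 y = 7528.71
-18.4 x + 125.6 y = 5657.40
Solving: x ≈ -0.297, y ≈ 44.999 km (keep extra digits for the depth step; rounded: -0.3, 45.0).
Then from the RID sphere: z² = 106.57² − (x + 33.1)² − (y + 47.2)² with x = -0.297, y = 44.999, so z ≈ 42.196 ≈ 42.2 km.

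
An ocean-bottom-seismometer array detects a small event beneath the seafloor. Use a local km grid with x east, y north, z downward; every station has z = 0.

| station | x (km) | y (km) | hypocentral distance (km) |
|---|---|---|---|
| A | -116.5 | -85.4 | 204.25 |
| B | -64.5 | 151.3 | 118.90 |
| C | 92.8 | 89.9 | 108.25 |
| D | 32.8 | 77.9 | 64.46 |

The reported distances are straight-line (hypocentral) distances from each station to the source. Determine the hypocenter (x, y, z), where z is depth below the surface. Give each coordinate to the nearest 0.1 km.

Each station gives a sphere (x−x_i)² + (y−y_i)² + z² = d_i² (stations at z=0).
Subtracting the A sphere from B and C: z² cancels, leaving linear equations in x and y:
104.0 x + 473.4 y = 33767.38
418.6 x + 350.6 y = 25828.44
Solving: x ≈ 2.402, y ≈ 70.802 km (keep extra digits for the depth step; rounded: 2.4, 70.8).
Then from the A sphere: z² = 204.25² − (x + 116.5)² − (y + 85.4)² with x = 2.402, y = 70.802, so z ≈ 56.403 ≈ 56.4 km.

(2.4, 70.8, 56.4)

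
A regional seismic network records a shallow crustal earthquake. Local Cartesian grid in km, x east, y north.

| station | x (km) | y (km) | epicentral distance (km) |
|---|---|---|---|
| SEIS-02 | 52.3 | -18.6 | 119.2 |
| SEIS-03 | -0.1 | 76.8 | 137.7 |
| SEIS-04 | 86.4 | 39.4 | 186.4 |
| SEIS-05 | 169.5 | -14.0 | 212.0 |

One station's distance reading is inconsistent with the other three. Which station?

Solve using three stations at a time. Using SEIS-02, SEIS-04, SEIS-05 (subtract circle equations pairwise → linear system) gives (x, y) ≈ (-16.3, -116.3).
Distances from that point to each station vs reported:
  SEIS-02: calculated 119.4 vs reported 119.2 → residual 0.2 km
  SEIS-03: calculated 193.8 vs reported 137.7 → residual 56.1 km
  SEIS-04: calculated 186.5 vs reported 186.4 → residual 0.1 km
  SEIS-05: calculated 212.1 vs reported 212.0 → residual 0.1 km
SEIS-02, SEIS-04, SEIS-05 are mutually consistent (residuals ≈ 0); SEIS-03 is off by 56.1 km.

SEIS-03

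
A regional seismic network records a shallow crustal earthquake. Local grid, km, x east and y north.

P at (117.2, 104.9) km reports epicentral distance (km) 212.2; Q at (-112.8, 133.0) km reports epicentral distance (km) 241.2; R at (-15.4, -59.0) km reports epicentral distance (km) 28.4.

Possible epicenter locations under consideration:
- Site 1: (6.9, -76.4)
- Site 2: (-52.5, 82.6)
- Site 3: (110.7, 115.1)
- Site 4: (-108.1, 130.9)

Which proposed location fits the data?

For each candidate, compare |candidate − station| to the reported distance:
Site 1: residuals P 0.0, Q 0.0, R 0.1 → max 0.1 km
Site 2: residuals P 41.0, Q 162.6, R 118.0 → max 162.6 km
Site 3: residuals P 200.1, Q 17.0, R 186.6 → max 200.1 km
Site 4: residuals P 14.6, Q 236.1, R 182.9 → max 236.1 km
Only Site 1 has all residuals ≈ 0.

Site 1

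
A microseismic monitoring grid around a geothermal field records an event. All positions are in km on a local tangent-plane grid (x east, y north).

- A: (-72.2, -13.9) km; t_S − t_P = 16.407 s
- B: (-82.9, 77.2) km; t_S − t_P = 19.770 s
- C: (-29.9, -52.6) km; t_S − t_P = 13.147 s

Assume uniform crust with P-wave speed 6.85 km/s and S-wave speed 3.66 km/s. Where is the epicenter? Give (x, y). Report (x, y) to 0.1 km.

Distance from S−P lag: d = Δt · v_P v_S / (v_P − v_S) = Δt · (6.85·3.66)/(6.85−3.66) ≈ 7.8592·Δt.
So d_A = 128.95, d_B = 155.38, d_C = 103.33 km.
Circle about each station: (x + 72.2)² + (y + 13.9)² = 128.95²; (x + 82.9)² + (y − 77.2)² = 155.38²; (x + 29.9)² + (y + 52.6)² = 103.33².
Subtracting pairs of circle equations eliminates x²+y² and gives linear equations (the radical axes):
-21.4 x + 182.2 y = -88.64
84.6 x − 77.4 y = 4205.73
Solving the 2×2 system: x ≈ 55.2, y ≈ 6.0 km.
Check against A (with the unrounded x, y): √((x + 72.2)²+(y + 13.9)²) = 128.94 ≈ 128.95 km. ✓

(55.2, 6.0)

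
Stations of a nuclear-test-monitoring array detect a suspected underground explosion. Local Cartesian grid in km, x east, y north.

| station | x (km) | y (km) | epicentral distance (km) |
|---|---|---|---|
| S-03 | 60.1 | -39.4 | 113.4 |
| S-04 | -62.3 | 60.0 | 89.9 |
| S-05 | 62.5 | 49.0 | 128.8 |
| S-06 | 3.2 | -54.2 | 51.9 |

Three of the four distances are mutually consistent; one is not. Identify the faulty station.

Solve using three stations at a time. Using S-04, S-05, S-06 (subtract circle equations pairwise → linear system) gives (x, y) ≈ (-41.2, -27.4).
Distances from that point to each station vs reported:
  S-03: calculated 102.0 vs reported 113.4 → residual 11.4 km
  S-04: calculated 89.9 vs reported 89.9 → residual 0.0 km
  S-05: calculated 128.8 vs reported 128.8 → residual 0.0 km
  S-06: calculated 51.9 vs reported 51.9 → residual 0.0 km
S-04, S-05, S-06 are mutually consistent (residuals ≈ 0); S-03 is off by 11.4 km.

S-03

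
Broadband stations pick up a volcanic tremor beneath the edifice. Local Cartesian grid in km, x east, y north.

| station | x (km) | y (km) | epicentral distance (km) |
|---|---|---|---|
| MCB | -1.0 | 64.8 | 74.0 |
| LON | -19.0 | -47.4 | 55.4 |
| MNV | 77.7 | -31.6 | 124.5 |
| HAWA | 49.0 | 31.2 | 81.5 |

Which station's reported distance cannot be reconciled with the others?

Solve using three stations at a time. Using MCB, LON, MNV (subtract circle equations pairwise → linear system) gives (x, y) ≈ (-41.9, 3.1).
Distances from that point to each station vs reported:
  MCB: calculated 74.0 vs reported 74.0 → residual 0.0 km
  LON: calculated 55.4 vs reported 55.4 → residual 0.0 km
  MNV: calculated 124.5 vs reported 124.5 → residual 0.0 km
  HAWA: calculated 95.1 vs reported 81.5 → residual 13.6 km
MCB, LON, MNV are mutually consistent (residuals ≈ 0); HAWA is off by 13.6 km.

HAWA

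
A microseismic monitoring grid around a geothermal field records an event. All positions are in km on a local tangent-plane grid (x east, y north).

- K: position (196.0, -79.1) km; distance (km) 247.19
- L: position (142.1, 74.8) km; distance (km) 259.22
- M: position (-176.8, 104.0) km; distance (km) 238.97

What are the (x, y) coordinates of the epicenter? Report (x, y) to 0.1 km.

Circle about each station: (x − 196.0)² + (y + 79.1)² = 247.19²; (x − 142.1)² + (y − 74.8)² = 259.22²; (x + 176.8)² + (y − 104.0)² = 238.97².
Subtracting pairs of circle equations eliminates x²+y² and gives linear equations (the radical axes):
-107.8 x + 307.8 y = -24977.47
-745.6 x + 366.2 y = 1397.67
Solving the 2×2 system: x ≈ -50.4, y ≈ -98.8 km.

x ≈ -50.4 km, y ≈ -98.8 km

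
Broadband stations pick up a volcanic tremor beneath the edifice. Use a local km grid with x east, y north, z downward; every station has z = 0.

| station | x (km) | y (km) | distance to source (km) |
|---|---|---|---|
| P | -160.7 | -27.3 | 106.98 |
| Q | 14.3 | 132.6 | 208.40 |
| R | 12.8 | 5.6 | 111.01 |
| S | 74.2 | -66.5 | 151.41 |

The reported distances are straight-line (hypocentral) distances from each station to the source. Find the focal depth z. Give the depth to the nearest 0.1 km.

Each station gives a sphere (x−x_i)² + (y−y_i)² + z² = d_i² (stations at z=0).
Subtracting the P sphere from Q and R: z² cancels, leaving linear equations in x and y:
350.0 x + 319.8 y = -40768.37
347.0 x + 65.8 y = -27253.08
Solving: x ≈ -68.603, y ≈ -52.400 km (keep extra digits for the depth step; rounded: -68.6, -52.4).
Then from the P sphere: z² = 106.98² − (x + 160.7)² − (y + 27.3)² with x = -68.603, y = -52.400, so z ≈ 48.300 ≈ 48.3 km.

48.3 km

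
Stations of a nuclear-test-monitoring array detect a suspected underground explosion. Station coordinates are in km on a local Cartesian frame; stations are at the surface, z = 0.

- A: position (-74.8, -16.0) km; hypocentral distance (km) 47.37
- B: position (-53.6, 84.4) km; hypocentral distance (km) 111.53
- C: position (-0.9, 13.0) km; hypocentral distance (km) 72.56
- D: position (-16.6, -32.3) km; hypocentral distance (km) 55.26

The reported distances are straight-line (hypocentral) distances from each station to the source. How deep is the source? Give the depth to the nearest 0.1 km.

Each station gives a sphere (x−x_i)² + (y−y_i)² + z² = d_i² (stations at z=0).
Subtracting the A sphere from B and C: z² cancels, leaving linear equations in x and y:
42.4 x + 200.8 y = -6049.74
147.8 x + 58.0 y = -8702.27
Solving: x ≈ -51.307, y ≈ -19.294 km (keep extra digits for the depth step; rounded: -51.3, -19.3).
Then from the A sphere: z² = 47.37² − (x + 74.8)² − (y + 16.0)² with x = -51.307, y = -19.294, so z ≈ 41.002 ≈ 41.0 km.

41.0 km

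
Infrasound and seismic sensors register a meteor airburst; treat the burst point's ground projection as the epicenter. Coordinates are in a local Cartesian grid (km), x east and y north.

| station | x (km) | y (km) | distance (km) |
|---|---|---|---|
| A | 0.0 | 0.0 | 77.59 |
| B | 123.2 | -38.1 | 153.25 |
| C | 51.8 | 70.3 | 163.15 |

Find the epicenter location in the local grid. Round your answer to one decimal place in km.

x ≈ -26.0 km, y ≈ -73.1 km

Circle about each station: x² + y² = 77.59²; (x − 123.2)² + (y + 38.1)² = 153.25²; (x − 51.8)² + (y − 70.3)² = 163.15².
Subtracting the A equation from the B and C equations removes the quadratic terms:
246.4 x − 76.2 y = -835.50
103.6 x + 140.6 y = -12972.38
Solving the 2×2 system: x ≈ -26.0, y ≈ -73.1 km.
Check against A (with the unrounded x, y): √(x²+y²) = 77.59 ≈ 77.59 km. ✓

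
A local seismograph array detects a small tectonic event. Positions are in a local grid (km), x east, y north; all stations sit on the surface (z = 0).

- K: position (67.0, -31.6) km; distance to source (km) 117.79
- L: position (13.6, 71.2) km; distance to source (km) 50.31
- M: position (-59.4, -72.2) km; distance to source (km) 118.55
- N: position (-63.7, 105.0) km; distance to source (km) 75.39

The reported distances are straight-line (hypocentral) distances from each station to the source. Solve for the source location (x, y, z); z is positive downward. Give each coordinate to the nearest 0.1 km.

Each station gives a sphere (x−x_i)² + (y−y_i)² + z² = d_i² (stations at z=0).
Subtracting the K sphere from L and M: z² cancels, leaving linear equations in x and y:
-106.8 x + 205.6 y = 11110.23
-252.8 x − 81.2 y = 3074.02
Solving: x ≈ -25.296, y ≈ 40.898 km (keep extra digits for the depth step; rounded: -25.3, 40.9).
Then from the K sphere: z² = 117.79² − (x − 67.0)² − (y + 31.6)² with x = -25.296, y = 40.898, so z ≈ 9.999 ≈ 10.0 km.

x ≈ -25.3 km, y ≈ 40.9 km, depth ≈ 10.0 km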